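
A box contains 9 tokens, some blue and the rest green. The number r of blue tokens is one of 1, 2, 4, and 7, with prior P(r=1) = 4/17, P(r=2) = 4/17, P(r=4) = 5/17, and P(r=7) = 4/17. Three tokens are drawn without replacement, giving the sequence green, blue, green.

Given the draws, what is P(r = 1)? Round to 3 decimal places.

0.220

Compute the likelihood of the observed sequence for each case: P(data | r = 1) = (8/9)(1/8)(7/7) = 0.11111; P(data | r = 2) = (7/9)(2/8)(6/7) = 0.16667; P(data | r = 4) = (5/9)(4/8)(4/7) = 0.15873; P(data | r = 7) = (2/9)(7/8)(1/7) = 0.027778.
The prior-weighted likelihoods are 4/17 · 0.11111 = 0.026144, 4/17 · 0.16667 = 0.039216, 5/17 · 0.15873 = 0.046685, 4/17 · 0.027778 = 0.0065359; these sum to 0.11858.
So P(r = 1 | data) = (0.026144) / (0.11858) = 0.22047.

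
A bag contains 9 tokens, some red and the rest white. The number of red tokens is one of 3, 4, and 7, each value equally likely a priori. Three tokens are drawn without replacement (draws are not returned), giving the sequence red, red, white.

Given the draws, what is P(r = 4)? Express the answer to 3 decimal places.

For each hypothesis, P(data | H) works out to: P(data | r = 3) = (3/9)(2/8)(6/7) = 1/14; P(data | r = 4) = (4/9)(3/8)(5/7) = 5/42; P(data | r = 7) = (7/9)(6/8)(2/7) = 1/6.
The prior-weighted likelihoods are 1/3 · 1/14 = 1/42, 1/3 · 5/42 = 5/126, 1/3 · 1/6 = 1/18; summing to 5/42.
By Bayes' rule, P(r = 4 | data) = (5/126) / (5/42) = 1/3.

0.333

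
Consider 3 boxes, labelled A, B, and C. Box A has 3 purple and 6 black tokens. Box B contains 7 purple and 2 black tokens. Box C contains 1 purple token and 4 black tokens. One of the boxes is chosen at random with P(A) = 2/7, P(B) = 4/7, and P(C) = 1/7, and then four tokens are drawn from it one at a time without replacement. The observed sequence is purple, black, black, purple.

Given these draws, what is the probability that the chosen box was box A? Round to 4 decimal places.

Compute the likelihood of the observed sequence for each case: P(data | box A) = (3/9)(6/8)(5/7)(2/6) = 5/84; P(data | box B) = (7/9)(2/8)(1/7)(6/6) = 1/36; P(data | box C) = (1/5)(4/4)(3/3)(0/2) = 0.
The prior-weighted likelihoods are 2/7 · 5/84 = 5/294, 4/7 · 1/36 = 1/63, 1/7 · 0 = 0; summing to 29/882.
Therefore the posterior P(box A | data) = (5/294) / (29/882) = 15/29.

0.5172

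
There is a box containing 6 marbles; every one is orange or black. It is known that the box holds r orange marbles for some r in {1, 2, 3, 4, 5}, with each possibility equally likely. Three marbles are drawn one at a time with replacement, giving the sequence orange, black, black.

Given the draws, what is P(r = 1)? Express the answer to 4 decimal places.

The likelihood of the observed sequence under each hypothesis: P(data | r = 1) = (1/6)(5/6)(5/6) = 25/216; P(data | r = 2) = (2/6)(4/6)(4/6) = 4/27; P(data | r = 3) = (3/6)(3/6)(3/6) = 1/8; P(data | r = 4) = (4/6)(2/6)(2/6) = 2/27; P(data | r = 5) = (5/6)(1/6)(1/6) = 5/216.
Weighting by the prior gives 1/5 · 25/216 = 5/216, 1/5 · 4/27 = 4/135, 1/5 · 1/8 = 1/40, 1/5 · 2/27 = 2/135, 1/5 · 5/216 = 1/216; with total 7/72.
By Bayes' rule, P(r = 1 | data) = (5/216) / (7/72) = 5/21.

0.2381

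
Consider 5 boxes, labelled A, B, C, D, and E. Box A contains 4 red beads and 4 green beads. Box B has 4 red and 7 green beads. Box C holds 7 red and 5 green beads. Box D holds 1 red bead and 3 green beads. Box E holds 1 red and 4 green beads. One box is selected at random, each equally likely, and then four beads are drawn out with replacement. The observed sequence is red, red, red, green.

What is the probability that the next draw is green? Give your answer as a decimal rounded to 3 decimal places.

For each hypothesis, P(data | H) works out to: P(data | box A) = (4/8)(4/8)(4/8)(4/8) = 0.0625; P(data | box B) = (4/11)(4/11)(4/11)(7/11) = 0.030599; P(data | box C) = (7/12)(7/12)(7/12)(5/12) = 0.082706; P(data | box D) = (1/4)(1/4)(1/4)(3/4) = 0.011719; P(data | box E) = (1/5)(1/5)(1/5)(4/5) = 0.0064.
Weighting by the prior gives 1/5 · 0.0625 = 0.0125, 1/5 · 0.030599 = 0.0061198, 1/5 · 0.082706 = 0.016541, 1/5 · 0.011719 = 0.0023437, 1/5 · 0.0064 = 0.00128; summing to 0.038785.
Dividing through by the total gives posterior P(box A | data) = 0.32229, P(box B | data) = 0.15779, P(box C | data) = 0.42649, P(box D | data) = 0.06043, P(box E | data) = 0.033003.
So P(green next | data) = Σ P(green next | H) P(H | data) = (1/2)(0.32229) + (7/11)(0.15779) + (5/12)(0.42649) + (3/4)(0.06043) + (4/5)(0.033003) = 0.51098.

0.511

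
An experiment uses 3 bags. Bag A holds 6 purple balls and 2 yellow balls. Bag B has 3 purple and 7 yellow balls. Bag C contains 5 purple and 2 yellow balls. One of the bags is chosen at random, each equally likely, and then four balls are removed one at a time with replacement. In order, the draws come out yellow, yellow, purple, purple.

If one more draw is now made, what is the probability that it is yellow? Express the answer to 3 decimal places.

Under each hypothesis, the probability of the observed sequence is: P(data | bag A) = (2/8)(2/8)(6/8)(6/8) = 0.035156; P(data | bag B) = (7/10)(7/10)(3/10)(3/10) = 0.0441; P(data | bag C) = (2/7)(2/7)(5/7)(5/7) = 0.041649.
Multiplying each by its prior: 1/3 · 0.035156 = 0.011719, 1/3 · 0.0441 = 0.0147, 1/3 · 0.041649 = 0.013883; these sum to 0.040302.
The posterior is then P(bag A | data) = 0.29077, P(bag B | data) = 0.36475, P(bag C | data) = 0.34448.
Averaging over the posterior, P(yellow next | data) = (1/4)(0.29077) + (7/10)(0.36475) + (2/7)(0.34448) = 0.42644.

0.426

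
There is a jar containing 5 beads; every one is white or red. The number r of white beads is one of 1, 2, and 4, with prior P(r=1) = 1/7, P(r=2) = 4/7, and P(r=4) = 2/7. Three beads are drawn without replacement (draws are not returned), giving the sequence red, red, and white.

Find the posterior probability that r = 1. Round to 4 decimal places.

Compute the likelihood of the observed sequence for each case: P(data | r = 1) = (4/5)(3/4)(1/3) = 1/5; P(data | r = 2) = (3/5)(2/4)(2/3) = 1/5; P(data | r = 4) = (1/5)(0/4) = 0.
Multiplying each by its prior: 1/7 · 1/5 = 1/35, 4/7 · 1/5 = 4/35, 2/7 · 0 = 0; summing to 1/7.
Hence P(r = 1 | data) = (1/35) / (1/7) = 1/5.

0.2000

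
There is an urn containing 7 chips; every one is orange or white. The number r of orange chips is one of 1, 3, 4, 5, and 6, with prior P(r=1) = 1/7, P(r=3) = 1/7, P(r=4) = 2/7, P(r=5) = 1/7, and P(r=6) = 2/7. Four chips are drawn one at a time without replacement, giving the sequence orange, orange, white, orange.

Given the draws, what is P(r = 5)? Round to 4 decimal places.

For each hypothesis, P(data | H) works out to: P(data | r = 1) = (1/7)(0/6) = 0; P(data | r = 3) = (3/7)(2/6)(4/5)(1/4) = 1/35; P(data | r = 4) = (4/7)(3/6)(3/5)(2/4) = 3/35; P(data | r = 5) = (5/7)(4/6)(2/5)(3/4) = 1/7; P(data | r = 6) = (6/7)(5/6)(1/5)(4/4) = 1/7.
Multiplying each by its prior: 1/7 · 0 = 0, 1/7 · 1/35 = 1/245, 2/7 · 3/35 = 6/245, 1/7 · 1/7 = 1/49, 2/7 · 1/7 = 2/49; these sum to 22/245.
By Bayes' rule, P(r = 5 | data) = (1/49) / (22/245) = 5/22.

0.2273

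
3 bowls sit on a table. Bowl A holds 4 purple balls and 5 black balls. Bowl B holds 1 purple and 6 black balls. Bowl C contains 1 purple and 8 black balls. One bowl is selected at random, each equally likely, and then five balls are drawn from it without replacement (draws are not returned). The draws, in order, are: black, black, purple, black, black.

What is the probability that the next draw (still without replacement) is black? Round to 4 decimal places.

0.9167

Under each hypothesis, the probability of the observed sequence is: P(data | bowl A) = (5/9)(4/8)(4/7)(3/6)(2/5) = 2/63; P(data | bowl B) = (6/7)(5/6)(1/5)(4/4)(3/3) = 1/7; P(data | bowl C) = (8/9)(7/8)(1/7)(6/6)(5/5) = 1/9.
Weighting by the prior gives 1/3 · 2/63 = 2/189, 1/3 · 1/7 = 1/21, 1/3 · 1/9 = 1/27; these sum to 2/21.
The posterior is then P(bowl A | data) = 1/9, P(bowl B | data) = 1/2, P(bowl C | data) = 7/18.
Averaging over the posterior, P(black next | data) = (1/4)(1/9) + (1)(1/2) + (1)(7/18) = 11/12.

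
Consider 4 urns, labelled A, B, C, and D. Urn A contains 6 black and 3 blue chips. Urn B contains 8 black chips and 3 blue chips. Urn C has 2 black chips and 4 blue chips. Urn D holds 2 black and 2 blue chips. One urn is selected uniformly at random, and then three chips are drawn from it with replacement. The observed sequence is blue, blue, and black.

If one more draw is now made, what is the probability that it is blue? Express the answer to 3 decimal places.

0.500

Under each hypothesis, the probability of the observed sequence is: P(data | urn A) = (3/9)(3/9)(6/9) = 0.074074; P(data | urn B) = (3/11)(3/11)(8/11) = 0.054095; P(data | urn C) = (4/6)(4/6)(2/6) = 0.14815; P(data | urn D) = (2/4)(2/4)(2/4) = 0.125.
Weighting by the prior gives 1/4 · 0.074074 = 0.018519, 1/4 · 0.054095 = 0.013524, 1/4 · 0.14815 = 0.037037, 1/4 · 0.125 = 0.03125; these sum to 0.10033.
Dividing through by the total gives posterior P(urn A | data) = 0.18458, P(urn B | data) = 0.13479, P(urn C | data) = 0.36916, P(urn D | data) = 0.31147.
The predictive probability is P(blue next | data) = (1/3)(0.18458) + (3/11)(0.13479) + (2/3)(0.36916) + (1/2)(0.31147) = 0.50013.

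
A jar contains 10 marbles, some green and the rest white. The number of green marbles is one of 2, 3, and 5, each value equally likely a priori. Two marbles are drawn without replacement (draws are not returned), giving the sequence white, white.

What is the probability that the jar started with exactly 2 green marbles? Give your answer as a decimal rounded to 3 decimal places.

0.475

The likelihood of the observed sequence under each hypothesis: P(data | r = 2) = (8/10)(7/9) = 28/45; P(data | r = 3) = (7/10)(6/9) = 7/15; P(data | r = 5) = (5/10)(4/9) = 2/9.
Weighting by the prior gives 1/3 · 28/45 = 28/135, 1/3 · 7/15 = 7/45, 1/3 · 2/9 = 2/27; these sum to 59/135.
By Bayes' rule, P(r = 2 | data) = (28/135) / (59/135) = 28/59.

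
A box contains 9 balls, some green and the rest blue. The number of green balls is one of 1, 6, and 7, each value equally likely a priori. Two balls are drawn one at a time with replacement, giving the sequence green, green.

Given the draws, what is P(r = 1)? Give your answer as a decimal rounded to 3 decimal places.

Compute the likelihood of the observed sequence for each case: P(data | r = 1) = (1/9)(1/9) = 1/81; P(data | r = 6) = (6/9)(6/9) = 4/9; P(data | r = 7) = (7/9)(7/9) = 49/81.
The prior-weighted likelihoods are 1/3 · 1/81 = 1/243, 1/3 · 4/9 = 4/27, 1/3 · 49/81 = 49/243; these sum to 86/243.
Hence P(r = 1 | data) = (1/243) / (86/243) = 1/86.

0.012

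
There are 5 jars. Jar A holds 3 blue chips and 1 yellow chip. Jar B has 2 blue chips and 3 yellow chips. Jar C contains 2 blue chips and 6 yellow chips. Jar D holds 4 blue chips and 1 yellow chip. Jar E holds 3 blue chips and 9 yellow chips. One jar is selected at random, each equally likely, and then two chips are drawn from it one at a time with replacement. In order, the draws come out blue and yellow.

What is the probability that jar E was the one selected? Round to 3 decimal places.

0.195

For each hypothesis, P(data | H) works out to: P(data | jar A) = (3/4)(1/4) = 3/16; P(data | jar B) = (2/5)(3/5) = 6/25; P(data | jar C) = (2/8)(6/8) = 3/16; P(data | jar D) = (4/5)(1/5) = 4/25; P(data | jar E) = (3/12)(9/12) = 3/16.
Multiplying each by its prior: 1/5 · 3/16 = 3/80, 1/5 · 6/25 = 6/125, 1/5 · 3/16 = 3/80, 1/5 · 4/25 = 4/125, 1/5 · 3/16 = 3/80; with total 77/400.
Therefore the posterior P(jar E | data) = (3/80) / (77/400) = 15/77.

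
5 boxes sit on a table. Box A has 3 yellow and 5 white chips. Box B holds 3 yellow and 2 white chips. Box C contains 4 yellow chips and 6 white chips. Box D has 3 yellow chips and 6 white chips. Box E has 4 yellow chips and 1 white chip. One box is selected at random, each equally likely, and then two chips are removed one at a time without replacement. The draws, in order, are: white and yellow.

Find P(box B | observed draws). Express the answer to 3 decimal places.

Compute the likelihood of the observed sequence for each case: P(data | box A) = (5/8)(3/7) = 0.26786; P(data | box B) = (2/5)(3/4) = 0.3; P(data | box C) = (6/10)(4/9) = 0.26667; P(data | box D) = (6/9)(3/8) = 0.25; P(data | box E) = (1/5)(4/4) = 0.2.
Multiplying each by its prior: 1/5 · 0.26786 = 0.053571, 1/5 · 0.3 = 0.06, 1/5 · 0.26667 = 0.053333, 1/5 · 0.25 = 0.05, 1/5 · 0.2 = 0.04; summing to 0.2569.
So P(box B | data) = (0.06) / (0.2569) = 0.23355.

0.234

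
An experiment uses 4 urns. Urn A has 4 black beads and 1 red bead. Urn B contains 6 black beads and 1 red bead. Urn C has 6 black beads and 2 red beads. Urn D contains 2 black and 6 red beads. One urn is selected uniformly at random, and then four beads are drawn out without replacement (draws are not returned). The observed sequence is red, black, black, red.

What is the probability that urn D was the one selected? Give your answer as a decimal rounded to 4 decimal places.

0.5000

For each hypothesis, P(data | H) works out to: P(data | urn A) = (1/5)(4/4)(3/3)(0/2) = 0; P(data | urn B) = (1/7)(6/6)(5/5)(0/4) = 0; P(data | urn C) = (2/8)(6/7)(5/6)(1/5) = 1/28; P(data | urn D) = (6/8)(2/7)(1/6)(5/5) = 1/28.
Multiplying each by its prior: 1/4 · 0 = 0, 1/4 · 0 = 0, 1/4 · 1/28 = 1/112, 1/4 · 1/28 = 1/112; these sum to 1/56.
Hence P(urn D | data) = (1/112) / (1/56) = 1/2.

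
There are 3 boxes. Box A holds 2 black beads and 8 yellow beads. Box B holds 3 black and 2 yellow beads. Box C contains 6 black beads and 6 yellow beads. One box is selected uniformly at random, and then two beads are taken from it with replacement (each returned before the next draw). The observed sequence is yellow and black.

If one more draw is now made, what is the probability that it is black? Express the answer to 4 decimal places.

0.4631

Compute the likelihood of the observed sequence for each case: P(data | box A) = (8/10)(2/10) = 4/25; P(data | box B) = (2/5)(3/5) = 6/25; P(data | box C) = (6/12)(6/12) = 1/4.
Multiplying each by its prior: 1/3 · 4/25 = 4/75, 1/3 · 6/25 = 2/25, 1/3 · 1/4 = 1/12; with total 13/60.
The posterior is then P(box A | data) = 16/65, P(box B | data) = 24/65, P(box C | data) = 5/13.
Averaging over the posterior, P(black next | data) = (1/5)(16/65) + (3/5)(24/65) + (1/2)(5/13) = 301/650.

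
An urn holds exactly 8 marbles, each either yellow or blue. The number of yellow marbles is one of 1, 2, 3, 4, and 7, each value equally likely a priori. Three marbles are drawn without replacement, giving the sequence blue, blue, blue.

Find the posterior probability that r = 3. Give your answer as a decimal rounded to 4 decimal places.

0.1449

For each hypothesis, P(data | H) works out to: P(data | r = 1) = (7/8)(6/7)(5/6) = 5/8; P(data | r = 2) = (6/8)(5/7)(4/6) = 5/14; P(data | r = 3) = (5/8)(4/7)(3/6) = 5/28; P(data | r = 4) = (4/8)(3/7)(2/6) = 1/14; P(data | r = 7) = (1/8)(0/7) = 0.
Weighting by the prior gives 1/5 · 5/8 = 1/8, 1/5 · 5/14 = 1/14, 1/5 · 5/28 = 1/28, 1/5 · 1/14 = 1/70, 1/5 · 0 = 0; with total 69/280.
Therefore the posterior P(r = 3 | data) = (1/28) / (69/280) = 10/69.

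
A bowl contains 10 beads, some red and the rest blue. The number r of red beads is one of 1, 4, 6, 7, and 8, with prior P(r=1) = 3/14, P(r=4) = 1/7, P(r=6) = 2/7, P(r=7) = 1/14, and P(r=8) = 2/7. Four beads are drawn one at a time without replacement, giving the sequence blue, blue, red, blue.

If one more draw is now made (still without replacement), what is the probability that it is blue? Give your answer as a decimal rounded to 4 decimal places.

Compute the likelihood of the observed sequence for each case: P(data | r = 1) = (9/10)(8/9)(1/8)(7/7) = 0.1; P(data | r = 4) = (6/10)(5/9)(4/8)(4/7) = 0.095238; P(data | r = 6) = (4/10)(3/9)(6/8)(2/7) = 0.028571; P(data | r = 7) = (3/10)(2/9)(7/8)(1/7) = 0.0083333; P(data | r = 8) = (2/10)(1/9)(8/8)(0/7) = 0.
Multiplying each by its prior: 3/14 · 0.1 = 0.021429, 1/7 · 0.095238 = 0.013605, 2/7 · 0.028571 = 0.0081633, 1/14 · 0.0083333 = 0.00059524, 2/7 · 0 = 0; these sum to 0.043793.
The posterior is then P(r = 1 | data) = 0.48932, P(r = 4 | data) = 0.31068, P(r = 6 | data) = 0.18641, P(r = 7 | data) = 0.013592, P(r = 8 | data) = 0.
So P(blue next | data) = Σ P(blue next | H) P(H | data) = (1)(0.48932) + (1/2)(0.31068) + (1/6)(0.18641) + (0)(0.013592) = 0.67573.

0.6757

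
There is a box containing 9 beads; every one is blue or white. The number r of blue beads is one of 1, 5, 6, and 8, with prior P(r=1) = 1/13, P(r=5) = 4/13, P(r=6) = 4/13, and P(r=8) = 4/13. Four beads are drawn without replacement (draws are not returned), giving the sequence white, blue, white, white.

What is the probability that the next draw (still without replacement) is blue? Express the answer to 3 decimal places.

The likelihood of the observed sequence under each hypothesis: P(data | r = 1) = (8/9)(1/8)(7/7)(6/6) = 1/9; P(data | r = 5) = (4/9)(5/8)(3/7)(2/6) = 5/126; P(data | r = 6) = (3/9)(6/8)(2/7)(1/6) = 1/84; P(data | r = 8) = (1/9)(8/8)(0/7) = 0.
The prior-weighted likelihoods are 1/13 · 1/9 = 1/117, 4/13 · 5/126 = 10/819, 4/13 · 1/84 = 1/273, 4/13 · 0 = 0; with total 20/819.
Dividing through by the total gives posterior P(r = 1 | data) = 7/20, P(r = 5 | data) = 1/2, P(r = 6 | data) = 3/20, P(r = 8 | data) = 0.
Averaging over the posterior, P(blue next | data) = (0)(7/20) + (4/5)(1/2) + (1)(3/20) = 11/20.

0.550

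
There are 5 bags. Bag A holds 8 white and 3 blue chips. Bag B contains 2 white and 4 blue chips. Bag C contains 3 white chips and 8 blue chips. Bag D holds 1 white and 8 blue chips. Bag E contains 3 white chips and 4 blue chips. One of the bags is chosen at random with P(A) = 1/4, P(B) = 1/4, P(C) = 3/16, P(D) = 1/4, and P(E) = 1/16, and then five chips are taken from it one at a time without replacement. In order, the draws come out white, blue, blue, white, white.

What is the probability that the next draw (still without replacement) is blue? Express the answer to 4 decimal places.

0.3694

The likelihood of the observed sequence under each hypothesis: P(data | bag A) = (8/11)(3/10)(2/9)(7/8)(6/7) = 0.036364; P(data | bag B) = (2/6)(4/5)(3/4)(1/3)(0/2) = 0; P(data | bag C) = (3/11)(8/10)(7/9)(2/8)(1/7) = 0.0060606; P(data | bag D) = (1/9)(8/8)(7/7)(0/6) = 0; P(data | bag E) = (3/7)(4/6)(3/5)(2/4)(1/3) = 0.028571.
The prior-weighted likelihoods are 1/4 · 0.036364 = 0.0090909, 1/4 · 0 = 0, 3/16 · 0.0060606 = 0.0011364, 1/4 · 0 = 0, 1/16 · 0.028571 = 0.0017857; with total 0.012013.
The posterior is then P(bag A | data) = 0.75676, P(bag B | data) = 0, P(bag C | data) = 0.094595, P(bag D | data) = 0, P(bag E | data) = 0.14865.
So P(blue next | data) = Σ P(blue next | H) P(H | data) = (1/6)(0.75676) + (1)(0.094595) + (1)(0.14865) = 0.36937.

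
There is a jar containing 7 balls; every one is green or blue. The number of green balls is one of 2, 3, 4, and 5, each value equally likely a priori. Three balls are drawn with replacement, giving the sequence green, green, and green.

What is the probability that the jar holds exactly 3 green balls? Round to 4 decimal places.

Under each hypothesis, the probability of the observed sequence is: P(data | r = 2) = (2/7)(2/7)(2/7) = 0.023324; P(data | r = 3) = (3/7)(3/7)(3/7) = 0.078717; P(data | r = 4) = (4/7)(4/7)(4/7) = 0.18659; P(data | r = 5) = (5/7)(5/7)(5/7) = 0.36443.
Multiplying each by its prior: 1/4 · 0.023324 = 0.0058309, 1/4 · 0.078717 = 0.019679, 1/4 · 0.18659 = 0.046647, 1/4 · 0.36443 = 0.091108; summing to 0.16327.
By Bayes' rule, P(r = 3 | data) = (0.019679) / (0.16327) = 0.12054.

0.1205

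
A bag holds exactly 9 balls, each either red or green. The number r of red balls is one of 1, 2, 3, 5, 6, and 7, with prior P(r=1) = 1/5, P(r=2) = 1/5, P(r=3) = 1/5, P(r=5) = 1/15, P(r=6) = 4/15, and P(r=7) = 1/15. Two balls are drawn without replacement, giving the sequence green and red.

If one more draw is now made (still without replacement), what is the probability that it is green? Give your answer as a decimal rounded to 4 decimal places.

For each hypothesis, P(data | H) works out to: P(data | r = 1) = (8/9)(1/8) = 1/9; P(data | r = 2) = (7/9)(2/8) = 7/36; P(data | r = 3) = (6/9)(3/8) = 1/4; P(data | r = 5) = (4/9)(5/8) = 5/18; P(data | r = 6) = (3/9)(6/8) = 1/4; P(data | r = 7) = (2/9)(7/8) = 7/36.
Multiplying each by its prior: 1/5 · 1/9 = 1/45, 1/5 · 7/36 = 7/180, 1/5 · 1/4 = 1/20, 1/15 · 5/18 = 1/54, 4/15 · 1/4 = 1/15, 1/15 · 7/36 = 7/540; these sum to 113/540.
Dividing through by the total gives posterior P(r = 1 | data) = 12/113, P(r = 2 | data) = 21/113, P(r = 3 | data) = 27/113, P(r = 5 | data) = 10/113, P(r = 6 | data) = 36/113, P(r = 7 | data) = 7/113.
Averaging over the posterior, P(green next | data) = (1)(12/113) + (6/7)(21/113) + (5/7)(27/113) + (3/7)(10/113) + (2/7)(36/113) + (1/7)(7/113) = 454/791.

0.5740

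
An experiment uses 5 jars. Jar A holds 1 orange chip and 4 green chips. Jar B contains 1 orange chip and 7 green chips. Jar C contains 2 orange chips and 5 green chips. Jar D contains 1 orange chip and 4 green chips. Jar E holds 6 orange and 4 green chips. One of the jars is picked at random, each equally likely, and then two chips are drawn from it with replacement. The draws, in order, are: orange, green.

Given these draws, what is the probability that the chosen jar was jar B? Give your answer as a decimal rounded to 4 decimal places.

0.1252

The likelihood of the observed sequence under each hypothesis: P(data | jar A) = (1/5)(4/5) = 0.16; P(data | jar B) = (1/8)(7/8) = 0.10938; P(data | jar C) = (2/7)(5/7) = 0.20408; P(data | jar D) = (1/5)(4/5) = 0.16; P(data | jar E) = (6/10)(4/10) = 0.24.
Weighting by the prior gives 1/5 · 0.16 = 0.032, 1/5 · 0.10938 = 0.021875, 1/5 · 0.20408 = 0.040816, 1/5 · 0.16 = 0.032, 1/5 · 0.24 = 0.048; with total 0.17469.
So P(jar B | data) = (0.021875) / (0.17469) = 0.12522.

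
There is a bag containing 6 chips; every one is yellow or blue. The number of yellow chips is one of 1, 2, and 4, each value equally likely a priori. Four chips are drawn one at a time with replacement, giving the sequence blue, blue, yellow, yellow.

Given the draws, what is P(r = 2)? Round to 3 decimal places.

0.418

Compute the likelihood of the observed sequence for each case: P(data | r = 1) = (5/6)(5/6)(1/6)(1/6) = 0.01929; P(data | r = 2) = (4/6)(4/6)(2/6)(2/6) = 0.049383; P(data | r = 4) = (2/6)(2/6)(4/6)(4/6) = 0.049383.
Weighting by the prior gives 1/3 · 0.01929 = 0.00643, 1/3 · 0.049383 = 0.016461, 1/3 · 0.049383 = 0.016461; summing to 0.039352.
Hence P(r = 2 | data) = (0.016461) / (0.039352) = 0.4183.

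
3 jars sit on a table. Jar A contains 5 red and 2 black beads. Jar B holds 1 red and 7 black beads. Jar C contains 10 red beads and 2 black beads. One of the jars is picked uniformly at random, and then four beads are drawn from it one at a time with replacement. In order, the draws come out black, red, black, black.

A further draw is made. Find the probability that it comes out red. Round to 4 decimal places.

Compute the likelihood of the observed sequence for each case: P(data | jar A) = (2/7)(5/7)(2/7)(2/7) = 0.01666; P(data | jar B) = (7/8)(1/8)(7/8)(7/8) = 0.08374; P(data | jar C) = (2/12)(10/12)(2/12)(2/12) = 0.003858.
Multiplying each by its prior: 1/3 · 0.01666 = 0.0055532, 1/3 · 0.08374 = 0.027913, 1/3 · 0.003858 = 0.001286; these sum to 0.034753.
Dividing through by the total gives posterior P(jar A | data) = 0.15979, P(jar B | data) = 0.8032, P(jar C | data) = 0.037005.
So P(red next | data) = Σ P(red next | H) P(H | data) = (5/7)(0.15979) + (1/8)(0.8032) + (5/6)(0.037005) = 0.24538.

0.2454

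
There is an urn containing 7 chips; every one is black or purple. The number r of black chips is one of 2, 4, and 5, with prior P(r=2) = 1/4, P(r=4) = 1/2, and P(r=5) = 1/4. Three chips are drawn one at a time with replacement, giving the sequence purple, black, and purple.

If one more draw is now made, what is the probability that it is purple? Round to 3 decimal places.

For each hypothesis, P(data | H) works out to: P(data | r = 2) = (5/7)(2/7)(5/7) = 50/343; P(data | r = 4) = (3/7)(4/7)(3/7) = 36/343; P(data | r = 5) = (2/7)(5/7)(2/7) = 20/343.
Weighting by the prior gives 1/4 · 50/343 = 25/686, 1/2 · 36/343 = 18/343, 1/4 · 20/343 = 5/343; with total 71/686.
Dividing through by the total gives posterior P(r = 2 | data) = 25/71, P(r = 4 | data) = 36/71, P(r = 5 | data) = 10/71.
So P(purple next | data) = Σ P(purple next | H) P(H | data) = (5/7)(25/71) + (3/7)(36/71) + (2/7)(10/71) = 253/497.

0.509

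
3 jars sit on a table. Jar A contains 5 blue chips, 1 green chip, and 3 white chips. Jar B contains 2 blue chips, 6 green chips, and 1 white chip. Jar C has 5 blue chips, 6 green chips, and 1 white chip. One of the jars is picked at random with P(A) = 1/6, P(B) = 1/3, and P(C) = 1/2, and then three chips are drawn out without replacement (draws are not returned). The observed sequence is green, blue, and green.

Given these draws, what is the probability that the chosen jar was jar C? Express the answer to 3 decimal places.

0.589

The likelihood of the observed sequence under each hypothesis: P(data | jar A) = (1/9)(5/8)(0/7) = 0; P(data | jar B) = (6/9)(2/8)(5/7) = 0.11905; P(data | jar C) = (6/12)(5/11)(5/10) = 0.11364.
The prior-weighted likelihoods are 1/6 · 0 = 0, 1/3 · 0.11905 = 0.039683, 1/2 · 0.11364 = 0.056818; with total 0.096501.
So P(jar C | data) = (0.056818) / (0.096501) = 0.58879.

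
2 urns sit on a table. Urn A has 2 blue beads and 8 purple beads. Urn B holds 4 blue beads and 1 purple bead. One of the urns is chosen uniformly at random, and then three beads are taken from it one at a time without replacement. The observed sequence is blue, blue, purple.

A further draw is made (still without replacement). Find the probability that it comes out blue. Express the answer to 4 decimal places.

The likelihood of the observed sequence under each hypothesis: P(data | urn A) = (2/10)(1/9)(8/8) = 1/45; P(data | urn B) = (4/5)(3/4)(1/3) = 1/5.
Multiplying each by its prior: 1/2 · 1/45 = 1/90, 1/2 · 1/5 = 1/10; these sum to 1/9.
The posterior is then P(urn A | data) = 1/10, P(urn B | data) = 9/10.
So P(blue next | data) = Σ P(blue next | H) P(H | data) = (0)(1/10) + (1)(9/10) = 9/10.

0.9000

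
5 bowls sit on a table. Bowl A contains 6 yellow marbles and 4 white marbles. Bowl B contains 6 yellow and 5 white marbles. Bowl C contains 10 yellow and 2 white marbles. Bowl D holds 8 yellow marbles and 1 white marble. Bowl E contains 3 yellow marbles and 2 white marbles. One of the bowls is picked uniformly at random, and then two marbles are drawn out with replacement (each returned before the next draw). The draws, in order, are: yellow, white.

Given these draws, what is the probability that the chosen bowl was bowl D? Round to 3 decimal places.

For each hypothesis, P(data | H) works out to: P(data | bowl A) = (6/10)(4/10) = 0.24; P(data | bowl B) = (6/11)(5/11) = 0.24793; P(data | bowl C) = (10/12)(2/12) = 0.13889; P(data | bowl D) = (8/9)(1/9) = 0.098765; P(data | bowl E) = (3/5)(2/5) = 0.24.
The prior-weighted likelihoods are 1/5 · 0.24 = 0.048, 1/5 · 0.24793 = 0.049587, 1/5 · 0.13889 = 0.027778, 1/5 · 0.098765 = 0.019753, 1/5 · 0.24 = 0.048; with total 0.19312.
By Bayes' rule, P(bowl D | data) = (0.019753) / (0.19312) = 0.10229.

0.102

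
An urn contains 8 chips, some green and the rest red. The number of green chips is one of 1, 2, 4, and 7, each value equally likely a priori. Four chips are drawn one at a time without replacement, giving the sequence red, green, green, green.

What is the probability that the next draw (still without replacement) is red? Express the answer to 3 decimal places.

For each hypothesis, P(data | H) works out to: P(data | r = 1) = (7/8)(1/7)(0/6) = 0; P(data | r = 2) = (6/8)(2/7)(1/6)(0/5) = 0; P(data | r = 4) = (4/8)(4/7)(3/6)(2/5) = 0.057143; P(data | r = 7) = (1/8)(7/7)(6/6)(5/5) = 0.125.
The prior-weighted likelihoods are 1/4 · 0 = 0, 1/4 · 0 = 0, 1/4 · 0.057143 = 0.014286, 1/4 · 0.125 = 0.03125; summing to 0.045536.
The posterior is then P(r = 1 | data) = 0, P(r = 2 | data) = 0, P(r = 4 | data) = 0.31373, P(r = 7 | data) = 0.68627.
The predictive probability is P(red next | data) = (3/4)(0.31373) + (0)(0.68627) = 0.23529.

0.235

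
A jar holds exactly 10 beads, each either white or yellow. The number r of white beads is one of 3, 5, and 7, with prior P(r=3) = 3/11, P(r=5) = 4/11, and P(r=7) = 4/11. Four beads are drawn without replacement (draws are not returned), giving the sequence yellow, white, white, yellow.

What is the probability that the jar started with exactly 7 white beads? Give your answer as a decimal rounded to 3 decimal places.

Compute the likelihood of the observed sequence for each case: P(data | r = 3) = (7/10)(3/9)(2/8)(6/7) = 0.05; P(data | r = 5) = (5/10)(5/9)(4/8)(4/7) = 0.079365; P(data | r = 7) = (3/10)(7/9)(6/8)(2/7) = 0.05.
The prior-weighted likelihoods are 3/11 · 0.05 = 0.013636, 4/11 · 0.079365 = 0.02886, 4/11 · 0.05 = 0.018182; these sum to 0.060678.
So P(r = 7 | data) = (0.018182) / (0.060678) = 0.29964.

0.300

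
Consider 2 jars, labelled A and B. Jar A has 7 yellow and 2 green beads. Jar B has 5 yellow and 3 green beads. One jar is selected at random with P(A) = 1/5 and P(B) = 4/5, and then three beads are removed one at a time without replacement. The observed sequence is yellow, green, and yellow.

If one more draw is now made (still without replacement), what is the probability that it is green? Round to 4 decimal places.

For each hypothesis, P(data | H) works out to: P(data | jar A) = (7/9)(2/8)(6/7) = 1/6; P(data | jar B) = (5/8)(3/7)(4/6) = 5/28.
Weighting by the prior gives 1/5 · 1/6 = 1/30, 4/5 · 5/28 = 1/7; with total 37/210.
Normalising, the posterior is P(jar A | data) = 7/37, P(jar B | data) = 30/37.
So P(green next | data) = Σ P(green next | H) P(H | data) = (1/6)(7/37) + (2/5)(30/37) = 79/222.

0.3559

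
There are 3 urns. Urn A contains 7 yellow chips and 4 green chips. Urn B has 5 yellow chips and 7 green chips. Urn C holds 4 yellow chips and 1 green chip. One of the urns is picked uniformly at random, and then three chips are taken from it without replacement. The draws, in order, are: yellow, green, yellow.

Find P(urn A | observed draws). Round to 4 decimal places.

0.3567

For each hypothesis, P(data | H) works out to: P(data | urn A) = (7/11)(4/10)(6/9) = 28/165; P(data | urn B) = (5/12)(7/11)(4/10) = 7/66; P(data | urn C) = (4/5)(1/4)(3/3) = 1/5.
Weighting by the prior gives 1/3 · 28/165 = 28/495, 1/3 · 7/66 = 7/198, 1/3 · 1/5 = 1/15; these sum to 157/990.
So P(urn A | data) = (28/495) / (157/990) = 56/157.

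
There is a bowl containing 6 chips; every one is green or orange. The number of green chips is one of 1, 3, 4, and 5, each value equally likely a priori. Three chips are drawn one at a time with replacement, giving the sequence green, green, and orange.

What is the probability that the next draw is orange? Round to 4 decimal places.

0.3652

The likelihood of the observed sequence under each hypothesis: P(data | r = 1) = (1/6)(1/6)(5/6) = 5/216; P(data | r = 3) = (3/6)(3/6)(3/6) = 1/8; P(data | r = 4) = (4/6)(4/6)(2/6) = 4/27; P(data | r = 5) = (5/6)(5/6)(1/6) = 25/216.
Weighting by the prior gives 1/4 · 5/216 = 5/864, 1/4 · 1/8 = 1/32, 1/4 · 4/27 = 1/27, 1/4 · 25/216 = 25/864; summing to 89/864.
Normalising, the posterior is P(r = 1 | data) = 5/89, P(r = 3 | data) = 27/89, P(r = 4 | data) = 32/89, P(r = 5 | data) = 25/89.
The predictive probability is P(orange next | data) = (5/6)(5/89) + (1/2)(27/89) + (1/3)(32/89) + (1/6)(25/89) = 65/178.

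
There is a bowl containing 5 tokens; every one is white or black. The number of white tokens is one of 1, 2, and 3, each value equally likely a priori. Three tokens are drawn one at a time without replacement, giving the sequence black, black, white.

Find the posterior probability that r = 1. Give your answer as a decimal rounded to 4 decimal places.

Compute the likelihood of the observed sequence for each case: P(data | r = 1) = (4/5)(3/4)(1/3) = 1/5; P(data | r = 2) = (3/5)(2/4)(2/3) = 1/5; P(data | r = 3) = (2/5)(1/4)(3/3) = 1/10.
The prior-weighted likelihoods are 1/3 · 1/5 = 1/15, 1/3 · 1/5 = 1/15, 1/3 · 1/10 = 1/30; summing to 1/6.
Therefore the posterior P(r = 1 | data) = (1/15) / (1/6) = 2/5.

0.4000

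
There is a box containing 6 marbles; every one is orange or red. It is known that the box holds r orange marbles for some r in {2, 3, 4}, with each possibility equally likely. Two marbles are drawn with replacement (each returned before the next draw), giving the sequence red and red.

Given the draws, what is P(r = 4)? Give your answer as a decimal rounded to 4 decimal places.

0.1379

Under each hypothesis, the probability of the observed sequence is: P(data | r = 2) = (4/6)(4/6) = 4/9; P(data | r = 3) = (3/6)(3/6) = 1/4; P(data | r = 4) = (2/6)(2/6) = 1/9.
Weighting by the prior gives 1/3 · 4/9 = 4/27, 1/3 · 1/4 = 1/12, 1/3 · 1/9 = 1/27; summing to 29/108.
Hence P(r = 4 | data) = (1/27) / (29/108) = 4/29.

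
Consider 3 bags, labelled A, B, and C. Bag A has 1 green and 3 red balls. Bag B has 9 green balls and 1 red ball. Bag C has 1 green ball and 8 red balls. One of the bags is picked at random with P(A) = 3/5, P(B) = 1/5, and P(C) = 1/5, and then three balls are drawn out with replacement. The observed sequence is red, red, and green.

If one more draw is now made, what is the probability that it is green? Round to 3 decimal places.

0.238

Compute the likelihood of the observed sequence for each case: P(data | bag A) = (3/4)(3/4)(1/4) = 0.14062; P(data | bag B) = (1/10)(1/10)(9/10) = 0.009; P(data | bag C) = (8/9)(8/9)(1/9) = 0.087791.
Weighting by the prior gives 3/5 · 0.14062 = 0.084375, 1/5 · 0.009 = 0.0018, 1/5 · 0.087791 = 0.017558; these sum to 0.10373.
The posterior is then P(bag A | data) = 0.81338, P(bag B | data) = 0.017352, P(bag C | data) = 0.16926.
The predictive probability is P(green next | data) = (1/4)(0.81338) + (9/10)(0.017352) + (1/9)(0.16926) = 0.23777.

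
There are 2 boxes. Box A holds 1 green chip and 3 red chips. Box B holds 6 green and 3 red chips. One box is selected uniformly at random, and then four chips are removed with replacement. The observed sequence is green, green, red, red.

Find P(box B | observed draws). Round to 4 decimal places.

0.5841

For each hypothesis, P(data | H) works out to: P(data | box A) = (1/4)(1/4)(3/4)(3/4) = 0.035156; P(data | box B) = (6/9)(6/9)(3/9)(3/9) = 0.049383.
Weighting by the prior gives 1/2 · 0.035156 = 0.017578, 1/2 · 0.049383 = 0.024691; summing to 0.042269.
By Bayes' rule, P(box B | data) = (0.024691) / (0.042269) = 0.58414.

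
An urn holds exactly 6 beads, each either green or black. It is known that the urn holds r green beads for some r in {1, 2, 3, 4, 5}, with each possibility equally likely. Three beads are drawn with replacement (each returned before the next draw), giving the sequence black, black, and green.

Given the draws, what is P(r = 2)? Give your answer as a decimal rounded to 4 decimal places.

The likelihood of the observed sequence under each hypothesis: P(data | r = 1) = (5/6)(5/6)(1/6) = 25/216; P(data | r = 2) = (4/6)(4/6)(2/6) = 4/27; P(data | r = 3) = (3/6)(3/6)(3/6) = 1/8; P(data | r = 4) = (2/6)(2/6)(4/6) = 2/27; P(data | r = 5) = (1/6)(1/6)(5/6) = 5/216.
Multiplying each by its prior: 1/5 · 25/216 = 5/216, 1/5 · 4/27 = 4/135, 1/5 · 1/8 = 1/40, 1/5 · 2/27 = 2/135, 1/5 · 5/216 = 1/216; with total 7/72.
By Bayes' rule, P(r = 2 | data) = (4/135) / (7/72) = 32/105.

0.3048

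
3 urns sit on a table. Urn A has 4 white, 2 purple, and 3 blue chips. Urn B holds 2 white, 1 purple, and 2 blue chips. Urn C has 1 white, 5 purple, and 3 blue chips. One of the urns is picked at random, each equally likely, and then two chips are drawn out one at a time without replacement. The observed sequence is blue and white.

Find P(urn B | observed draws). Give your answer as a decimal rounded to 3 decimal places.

0.490

For each hypothesis, P(data | H) works out to: P(data | urn A) = (3/9)(4/8) = 1/6; P(data | urn B) = (2/5)(2/4) = 1/5; P(data | urn C) = (3/9)(1/8) = 1/24.
Multiplying each by its prior: 1/3 · 1/6 = 1/18, 1/3 · 1/5 = 1/15, 1/3 · 1/24 = 1/72; summing to 49/360.
So P(urn B | data) = (1/15) / (49/360) = 24/49.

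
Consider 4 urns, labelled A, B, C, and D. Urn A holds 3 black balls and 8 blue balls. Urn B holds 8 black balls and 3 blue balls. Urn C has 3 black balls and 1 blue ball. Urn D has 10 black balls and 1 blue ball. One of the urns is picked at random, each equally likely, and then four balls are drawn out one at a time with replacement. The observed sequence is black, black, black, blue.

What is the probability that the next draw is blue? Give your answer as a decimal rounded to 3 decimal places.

0.245

Under each hypothesis, the probability of the observed sequence is: P(data | urn A) = (3/11)(3/11)(3/11)(8/11) = 0.014753; P(data | urn B) = (8/11)(8/11)(8/11)(3/11) = 0.10491; P(data | urn C) = (3/4)(3/4)(3/4)(1/4) = 0.10547; P(data | urn D) = (10/11)(10/11)(10/11)(1/11) = 0.068301.
Weighting by the prior gives 1/4 · 0.014753 = 0.0036883, 1/4 · 0.10491 = 0.026228, 1/4 · 0.10547 = 0.026367, 1/4 · 0.068301 = 0.017075; summing to 0.073359.
The posterior is then P(urn A | data) = 0.050277, P(urn B | data) = 0.35753, P(urn C | data) = 0.35943, P(urn D | data) = 0.23277.
So P(blue next | data) = Σ P(blue next | H) P(H | data) = (8/11)(0.050277) + (3/11)(0.35753) + (1/4)(0.35943) + (1/11)(0.23277) = 0.24509.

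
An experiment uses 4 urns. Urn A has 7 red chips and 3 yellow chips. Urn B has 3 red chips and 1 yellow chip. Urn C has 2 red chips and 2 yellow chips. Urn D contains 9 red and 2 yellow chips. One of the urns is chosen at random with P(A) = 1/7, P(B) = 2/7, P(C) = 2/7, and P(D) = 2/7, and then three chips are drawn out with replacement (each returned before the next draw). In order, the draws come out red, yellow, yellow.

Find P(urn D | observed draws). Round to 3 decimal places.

0.117

Compute the likelihood of the observed sequence for each case: P(data | urn A) = (7/10)(3/10)(3/10) = 0.063; P(data | urn B) = (3/4)(1/4)(1/4) = 0.046875; P(data | urn C) = (2/4)(2/4)(2/4) = 0.125; P(data | urn D) = (9/11)(2/11)(2/11) = 0.027047.
Weighting by the prior gives 1/7 · 0.063 = 0.009, 2/7 · 0.046875 = 0.013393, 2/7 · 0.125 = 0.035714, 2/7 · 0.027047 = 0.0077278; these sum to 0.065835.
Hence P(urn D | data) = (0.0077278) / (0.065835) = 0.11738.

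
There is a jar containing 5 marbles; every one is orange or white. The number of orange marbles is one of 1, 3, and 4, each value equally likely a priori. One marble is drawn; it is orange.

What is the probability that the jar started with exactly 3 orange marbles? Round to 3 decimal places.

For each hypothesis, P(data | H) works out to: P(data | r = 1) = (1/5) = 1/5; P(data | r = 3) = (3/5) = 3/5; P(data | r = 4) = (4/5) = 4/5.
The prior-weighted likelihoods are 1/3 · 1/5 = 1/15, 1/3 · 3/5 = 1/5, 1/3 · 4/5 = 4/15; these sum to 8/15.
So P(r = 3 | data) = (1/5) / (8/15) = 3/8.

0.375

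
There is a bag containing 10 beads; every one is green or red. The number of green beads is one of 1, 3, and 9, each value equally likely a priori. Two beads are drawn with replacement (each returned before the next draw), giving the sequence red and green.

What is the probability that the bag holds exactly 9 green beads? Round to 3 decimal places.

0.231

Under each hypothesis, the probability of the observed sequence is: P(data | r = 1) = (9/10)(1/10) = 9/100; P(data | r = 3) = (7/10)(3/10) = 21/100; P(data | r = 9) = (1/10)(9/10) = 9/100.
Weighting by the prior gives 1/3 · 9/100 = 3/100, 1/3 · 21/100 = 7/100, 1/3 · 9/100 = 3/100; these sum to 13/100.
So P(r = 9 | data) = (3/100) / (13/100) = 3/13.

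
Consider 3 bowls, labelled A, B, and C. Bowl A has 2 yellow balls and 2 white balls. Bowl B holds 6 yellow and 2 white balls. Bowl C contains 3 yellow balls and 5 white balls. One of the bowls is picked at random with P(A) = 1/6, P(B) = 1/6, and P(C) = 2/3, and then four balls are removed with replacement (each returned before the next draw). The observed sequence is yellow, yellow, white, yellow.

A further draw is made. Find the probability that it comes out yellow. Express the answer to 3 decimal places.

0.533

For each hypothesis, P(data | H) works out to: P(data | bowl A) = (2/4)(2/4)(2/4)(2/4) = 0.0625; P(data | bowl B) = (6/8)(6/8)(2/8)(6/8) = 0.10547; P(data | bowl C) = (3/8)(3/8)(5/8)(3/8) = 0.032959.
Weighting by the prior gives 1/6 · 0.0625 = 0.010417, 1/6 · 0.10547 = 0.017578, 2/3 · 0.032959 = 0.021973; summing to 0.049967.
Normalising, the posterior is P(bowl A | data) = 0.20847, P(bowl B | data) = 0.35179, P(bowl C | data) = 0.43974.
Averaging over the posterior, P(yellow next | data) = (1/2)(0.20847) + (3/4)(0.35179) + (3/8)(0.43974) = 0.53298.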